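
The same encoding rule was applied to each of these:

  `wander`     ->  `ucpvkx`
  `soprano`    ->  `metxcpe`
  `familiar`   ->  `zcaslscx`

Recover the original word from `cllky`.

alley

Treating letters as 0–25, the rule is x ↦ 15x + 2 (mod 26).
Decoding cllky: c(2)→7·(2−2)≡0=a; l(11)→7·(11−2)≡11=l; l(11)→7·(11−2)≡11=l; k(10)→7·(10−2)≡4=e; y(24)→7·(24−2)≡24=y (all mod 26).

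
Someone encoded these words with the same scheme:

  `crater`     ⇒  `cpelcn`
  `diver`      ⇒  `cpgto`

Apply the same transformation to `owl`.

whz

The output letters match the input read backwards, each shifted +11: crater reversed is retarc. The word is reversed, then every letter is shifted forward by 11.
For owl: reverse → lwo; then shift: l+11=w, w+11=h, o+11=z.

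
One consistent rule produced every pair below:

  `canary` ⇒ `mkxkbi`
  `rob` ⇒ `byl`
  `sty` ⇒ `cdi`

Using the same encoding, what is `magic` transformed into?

wkqsm

This is a Caesar cipher with shift 10.
Applying it to magic: m+10=w, a+10=k, g+10=q, i+10=s, c+10=m.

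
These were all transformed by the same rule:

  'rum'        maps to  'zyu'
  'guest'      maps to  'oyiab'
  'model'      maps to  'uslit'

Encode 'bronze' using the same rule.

jzsvhi

The shift depends on letter class: consonant r→z is +8, but vowel u→y is +4. Two shifts are in play — +4 for a/e/i/o/u, +8 for every other letter.
Applying it to bronze: b(cons)+8=j, r(cons)+8=z, o(vowel)+4=s, n(cons)+8=v, z(cons)+8=h, e(vowel)+4=i.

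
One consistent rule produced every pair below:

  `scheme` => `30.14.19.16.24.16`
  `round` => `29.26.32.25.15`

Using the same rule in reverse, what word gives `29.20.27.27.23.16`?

ripple

s is letter #19 and maps to 30: an offset of 11. Each letter is replaced by its alphabet position (a=1..z=26) + 11.
Reversing it on 29.20.27.27.23.16: 29→(29−11)÷1=18=r, 20→(20−11)÷1=9=i, 27→(27−11)÷1=16=p, 27→(27−11)÷1=16=p, 23→(23−11)÷1=12=l, 16→(16−11)÷1=5=e.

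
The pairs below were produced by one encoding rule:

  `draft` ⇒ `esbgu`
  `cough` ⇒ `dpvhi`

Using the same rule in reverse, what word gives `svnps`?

Compare letters: d→e is +1, r→s is +1, a→b is +1 — a constant shift. It's a constant shift of +1 (ROT1).
Decoding svnps: s−1=r, v−1=u, n−1=m, p−1=o, s−1=r.

rumor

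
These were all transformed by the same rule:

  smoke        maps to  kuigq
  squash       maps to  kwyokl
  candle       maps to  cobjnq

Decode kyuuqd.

s(18)→k(10) and m(12)→u(20) fit y≡7x+14 (mod 26); the inverse of 7 mod 26 is 15. Each letter's alphabet position (a=0..z=25) is mapped through 7·x+14 mod 26 — an affine cipher.
Undoing it on kyuuqd: k(10)→15·(10−14)≡18=s; y(24)→15·(24−14)≡20=u; u(20)→15·(20−14)≡12=m; u(20)→15·(20−14)≡12=m; q(16)→15·(16−14)≡4=e; d(3)→15·(3−14)≡17=r (all mod 26).

summer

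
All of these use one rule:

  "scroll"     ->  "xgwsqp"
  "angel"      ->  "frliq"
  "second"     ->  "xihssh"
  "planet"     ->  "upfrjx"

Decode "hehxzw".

cactus

Shifts by position in scroll: pos 0: s→x (+5), pos 1: c→g (+4), pos 2: r→w (+5), pos 3: o→s (+4) — repeating every 2. The shifts repeat in a cycle of length 2: positions 0,1,… shift by +5, +4, then the pattern repeats.
Reversing it on hehxzw: h−5=c, e−4=a, h−5=c, x−4=t, z−5=u, w−4=s.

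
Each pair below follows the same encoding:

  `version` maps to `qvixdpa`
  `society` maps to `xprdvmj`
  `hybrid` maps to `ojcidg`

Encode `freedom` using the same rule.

This is an affine cipher: with a=0,…,z=25, each position x becomes (15x+13) mod 26.
On freedom: f(5)→15·5+13≡10=k; r(17)→15·17+13≡8=i; e(4)→15·4+13≡21=v; e(4)→15·4+13≡21=v; d(3)→15·3+13≡6=g; o(14)→15·14+13≡15=p; m(12)→15·12+13≡11=l (all mod 26).

kivvgpl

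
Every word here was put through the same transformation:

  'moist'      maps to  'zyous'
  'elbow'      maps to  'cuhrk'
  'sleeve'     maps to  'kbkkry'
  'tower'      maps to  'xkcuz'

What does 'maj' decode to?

The output letters match the input read backwards, each shifted +6: moist reversed is tsiom. The word is reversed, then every letter is shifted forward by 6.
Reversing it on maj: shift back: m−6=g, a−6=u, j−6=d → gud; then reverse → dug.

dug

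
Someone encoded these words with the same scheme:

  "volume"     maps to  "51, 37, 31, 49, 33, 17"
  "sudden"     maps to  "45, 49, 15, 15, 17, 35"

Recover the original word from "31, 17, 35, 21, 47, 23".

length

The formula is n = 2×(alphabet index, a=1) + 7.
Undoing it on 31, 17, 35, 21, 47, 23: 31→(31−7)÷2=12=l, 17→(17−7)÷2=5=e, 35→(35−7)÷2=14=n, 21→(21−7)÷2=7=g, 47→(47−7)÷2=20=t, 23→(23−7)÷2=8=h.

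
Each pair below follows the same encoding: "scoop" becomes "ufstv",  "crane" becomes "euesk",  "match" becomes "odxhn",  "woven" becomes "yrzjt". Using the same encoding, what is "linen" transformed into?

nlrjt

In scoop: s→u is +2, c→f is +3, o→s is +4, o→t is +5 — the shift increases by 1 each position. Letter i (0-indexed) is shifted by i+2, so successive shifts are 2, 3, 4, ….
For linen: l+2=n, i+3=l, n+4=r, e+5=j, n+6=t.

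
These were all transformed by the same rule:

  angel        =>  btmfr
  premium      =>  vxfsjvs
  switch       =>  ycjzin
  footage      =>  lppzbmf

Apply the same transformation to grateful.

The shift depends on letter class: consonant n→t is +6, but vowel a→b is +1. The rule splits by letter class: vowels +1, consonants +6.
On grateful: g(cons)+6=m, r(cons)+6=x, a(vowel)+1=b, t(cons)+6=z, e(vowel)+1=f, f(cons)+6=l, u(vowel)+1=v, l(cons)+6=r.

mxbzflvr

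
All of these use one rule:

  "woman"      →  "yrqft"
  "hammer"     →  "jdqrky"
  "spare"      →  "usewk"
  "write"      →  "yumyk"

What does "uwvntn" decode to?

string

In woman: w→y is +2, o→r is +3, m→q is +4, a→f is +5 — the shift increases by 1 each position. Each letter shifts forward by (position + 2), i.e. 2, 3, 4, … — the shift grows by one for each successive letter.
Reversing it on uwvntn: u−2=s, w−3=t, v−4=r, n−5=i, t−6=n, n−7=g.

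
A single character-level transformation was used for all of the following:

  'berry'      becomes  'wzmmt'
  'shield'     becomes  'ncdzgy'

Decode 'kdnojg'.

Compare letters: b→w is +21, e→z is +21, r→m is +21 — a constant shift. Each letter is shifted forward by 21 in the alphabet (a Caesar shift of +21).
Undoing it on kdnojg: k−21=p, d−21=i, n−21=s, o−21=t, j−21=o, g−21=l.

pistol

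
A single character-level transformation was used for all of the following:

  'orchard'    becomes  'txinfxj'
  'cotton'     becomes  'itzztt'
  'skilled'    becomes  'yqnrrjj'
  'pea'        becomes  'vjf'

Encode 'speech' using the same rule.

yvjjin

The shift depends on letter class: consonant r→x is +6, but vowel o→t is +5. Vowels shift forward by 5 and consonants shift forward by 6.
Applying it to speech: s(cons)+6=y, p(cons)+6=v, e(vowel)+5=j, e(vowel)+5=j, c(cons)+6=i, h(cons)+6=n.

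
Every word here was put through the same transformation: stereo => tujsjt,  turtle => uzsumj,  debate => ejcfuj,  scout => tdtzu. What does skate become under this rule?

tlfuj

The rule splits by letter class: vowels +5, consonants +1.
For skate: s(cons)+1=t, k(cons)+1=l, a(vowel)+5=f, t(cons)+1=u, e(vowel)+5=j.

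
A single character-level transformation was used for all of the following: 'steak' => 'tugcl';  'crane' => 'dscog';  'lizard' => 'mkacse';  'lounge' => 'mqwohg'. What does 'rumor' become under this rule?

The rule splits by letter class: vowels +2, consonants +1.
For rumor: r(cons)+1=s, u(vowel)+2=w, m(cons)+1=n, o(vowel)+2=q, r(cons)+1=s.

swnqs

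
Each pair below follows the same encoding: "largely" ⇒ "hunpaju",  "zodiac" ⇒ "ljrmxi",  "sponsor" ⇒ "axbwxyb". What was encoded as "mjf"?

Read the word backwards and shift each letter +9.
Decoding mjf: shift back: m−9=d, j−9=a, f−9=w → daw; then reverse → wad.

wad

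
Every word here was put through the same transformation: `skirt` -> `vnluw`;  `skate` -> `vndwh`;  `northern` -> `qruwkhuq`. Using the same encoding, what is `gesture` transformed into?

jhvwxuh

Compare letters: s→v is +3, k→n is +3, i→l is +3 — a constant shift. It's a constant shift of +3 (ROT3).
On gesture: g+3=j, e+3=h, s+3=v, t+3=w, u+3=x, r+3=u, e+3=h.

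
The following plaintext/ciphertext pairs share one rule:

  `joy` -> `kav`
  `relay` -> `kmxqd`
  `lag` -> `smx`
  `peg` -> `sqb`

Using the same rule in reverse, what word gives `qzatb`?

The word is reversed, then every letter is shifted forward by 12.
Decoding qzatb: shift back: q−12=e, z−12=n, a−12=o, t−12=h, b−12=p → enohp; then reverse → phone.

phone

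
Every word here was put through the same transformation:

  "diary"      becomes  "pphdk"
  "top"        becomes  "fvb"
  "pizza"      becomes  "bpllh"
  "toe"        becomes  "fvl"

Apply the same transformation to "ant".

The shift depends on letter class: consonant d→p is +12, but vowel i→p is +7. Two shifts are in play — +7 for a/e/i/o/u, +12 for every other letter.
On ant: a(vowel)+7=h, n(cons)+12=z, t(cons)+12=f.

hzf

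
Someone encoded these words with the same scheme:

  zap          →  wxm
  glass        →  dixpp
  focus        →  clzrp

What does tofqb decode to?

write

Compare letters: z→w is +23, a→x is +23, p→m is +23 — a constant shift. This is a Caesar cipher with shift 23.
Reversing it on tofqb: t−23=w, o−23=r, f−23=i, q−23=t, b−23=e.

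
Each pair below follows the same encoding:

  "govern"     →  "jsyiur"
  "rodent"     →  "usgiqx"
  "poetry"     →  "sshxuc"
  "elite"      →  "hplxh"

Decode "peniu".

Shifts by position in govern: pos 0: g→j (+3), pos 1: o→s (+4), pos 2: v→y (+3), pos 3: e→i (+4) — repeating every 2. A repeating key of period 2 is used — shifts +3, +4 over and over.
Undoing it on peniu: p−3=m, e−4=a, n−3=k, i−4=e, u−3=r.

maker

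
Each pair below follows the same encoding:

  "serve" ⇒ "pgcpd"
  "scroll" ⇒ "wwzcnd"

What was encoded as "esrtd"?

sight

The output letters match the input read backwards, each shifted +11: serve reversed is evres. Two steps: reverse the string, then apply a Caesar shift of +11.
Decoding esrtd: shift back: e−11=t, s−11=h, r−11=g, t−11=i, d−11=s → thgis; then reverse → sight.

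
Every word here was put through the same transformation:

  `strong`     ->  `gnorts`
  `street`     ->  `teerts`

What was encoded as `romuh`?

humor

The output letters match the input read backwards: strong reversed is gnorts. It's just the letters in reverse order.
Undoing it on romuh: then reverse → humor.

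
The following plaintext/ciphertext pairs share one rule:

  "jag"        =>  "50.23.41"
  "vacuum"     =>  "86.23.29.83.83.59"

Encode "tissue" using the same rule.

80.47.77.77.83.35

j(#10)→50 and a(#1)→23: differences scale by 3, so n = 3·pos + 20. Each letter becomes 3×(its alphabet position, a=1..z=26) + 20.
For tissue: t=20→80, i=9→47, s=19→77, s=19→77, u=21→83, e=5→35.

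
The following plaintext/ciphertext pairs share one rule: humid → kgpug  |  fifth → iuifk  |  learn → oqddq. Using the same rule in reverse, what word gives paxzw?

Shifts by position in humid: pos 0: h→k (+3), pos 1: u→g (+12), pos 2: m→p (+3), pos 3: i→u (+12) — repeating every 2. A repeating key of period 2 is used — shifts +3, +12 over and over.
Decoding paxzw: p−3=m, a−12=o, x−3=u, z−12=n, w−3=t.

mount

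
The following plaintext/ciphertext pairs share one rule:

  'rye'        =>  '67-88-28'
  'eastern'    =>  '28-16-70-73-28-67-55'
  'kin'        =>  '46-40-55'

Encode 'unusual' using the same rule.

76-55-76-70-76-16-49

r(#18)→67 and y(#25)→88: differences scale by 3, so n = 3·pos + 13. With a=1..z=26, the number is 3·pos + 13.
Applying it to unusual: u=21→76, n=14→55, u=21→76, s=19→70, u=21→76, a=1→16, l=12→49.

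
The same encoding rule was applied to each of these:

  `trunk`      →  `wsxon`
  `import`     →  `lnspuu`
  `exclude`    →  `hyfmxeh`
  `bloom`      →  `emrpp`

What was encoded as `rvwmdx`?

outlaw

Shifts by position in trunk: pos 0: t→w (+3), pos 1: r→s (+1), pos 2: u→x (+3), pos 3: n→o (+1) — repeating every 2. A repeating key of period 2 is used — shifts +3, +1 over and over.
Reversing it on rvwmdx: r−3=o, v−1=u, w−3=t, m−1=l, d−3=a, x−1=w.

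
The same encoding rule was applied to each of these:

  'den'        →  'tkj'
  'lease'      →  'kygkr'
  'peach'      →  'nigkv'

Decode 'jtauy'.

sound

The output letters match the input read backwards, each shifted +6: den reversed is ned. Read the word backwards and shift each letter +6.
Reversing it on jtauy: shift back: j−6=d, t−6=n, a−6=u, u−6=o, y−6=s → dnuos; then reverse → sound.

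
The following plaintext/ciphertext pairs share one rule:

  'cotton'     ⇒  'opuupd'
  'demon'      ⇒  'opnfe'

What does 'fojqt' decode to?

Two steps: reverse the string, then apply a Caesar shift of +1.
Undoing it on fojqt: shift back: f−1=e, o−1=n, j−1=i, q−1=p, t−1=s → enips; then reverse → spine.

spine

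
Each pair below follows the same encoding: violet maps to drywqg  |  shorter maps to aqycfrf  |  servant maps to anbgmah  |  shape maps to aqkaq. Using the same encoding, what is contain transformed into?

Each letter shifts forward by (position + 8), i.e. 8, 9, 10, … — the shift grows by one for each successive letter.
Applying it to contain: c+8=k, o+9=x, n+10=x, t+11=e, a+12=m, i+13=v, n+14=b.

kxxemvb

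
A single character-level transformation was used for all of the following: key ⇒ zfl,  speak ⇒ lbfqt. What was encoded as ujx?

wit

The output letters match the input read backwards, each shifted +1: key reversed is yek. Two steps: reverse the string, then apply a Caesar shift of +1.
Undoing it on ujx: shift back: u−1=t, j−1=i, x−1=w → tiw; then reverse → wit.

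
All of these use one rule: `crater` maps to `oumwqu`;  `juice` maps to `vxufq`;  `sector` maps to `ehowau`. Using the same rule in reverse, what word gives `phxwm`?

It's a Vigenère-style cipher with numeric key [12,3]: position i shifts by key[i mod 2].
Reversing it on phxwm: p−12=d, h−3=e, x−12=l, w−3=t, m−12=a.

delta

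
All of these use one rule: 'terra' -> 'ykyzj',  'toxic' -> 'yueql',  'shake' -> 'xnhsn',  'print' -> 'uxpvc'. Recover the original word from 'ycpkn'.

twice

In terra: t→y is +5, e→k is +6, r→y is +7, r→z is +8 — the shift increases by 1 each position. The shift increases by 1 at each position, starting from +5: 5, 6, 7, ….
Reversing it on ycpkn: y−5=t, c−6=w, p−7=i, k−8=c, n−9=e.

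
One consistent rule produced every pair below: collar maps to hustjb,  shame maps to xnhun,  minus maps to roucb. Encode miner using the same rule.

rouma

In collar: c→h is +5, o→u is +6, l→s is +7, l→t is +8 — the shift increases by 1 each position. Each letter shifts forward by (position + 5), i.e. 5, 6, 7, … — the shift grows by one for each successive letter.
For miner: m+5=r, i+6=o, n+7=u, e+8=m, r+9=a.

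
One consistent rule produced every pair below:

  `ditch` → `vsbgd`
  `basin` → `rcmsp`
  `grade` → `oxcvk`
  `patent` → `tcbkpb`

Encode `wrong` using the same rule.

This is an affine cipher: with a=0,…,z=25, each position x becomes (15x+2) mod 26.
Applying it to wrong: w(22)→15·22+2≡20=u; r(17)→15·17+2≡23=x; o(14)→15·14+2≡4=e; n(13)→15·13+2≡15=p; g(6)→15·6+2≡14=o (all mod 26).

uxepo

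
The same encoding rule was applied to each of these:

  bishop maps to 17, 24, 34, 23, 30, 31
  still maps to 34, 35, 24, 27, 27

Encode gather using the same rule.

b is letter #2 and maps to 17: an offset of 15. The number is (letter's place in the alphabet, a=1) + 15.
Applying it to gather: g=7→22, a=1→16, t=20→35, h=8→23, e=5→20, r=18→33.

22, 16, 35, 23, 20, 33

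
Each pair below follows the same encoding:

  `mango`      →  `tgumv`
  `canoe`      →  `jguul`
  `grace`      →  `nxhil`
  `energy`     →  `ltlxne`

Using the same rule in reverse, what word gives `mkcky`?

A repeating key of period 2 is used — shifts +7, +6 over and over.
Decoding mkcky: m−7=f, k−6=e, c−7=v, k−6=e, y−7=r.

fever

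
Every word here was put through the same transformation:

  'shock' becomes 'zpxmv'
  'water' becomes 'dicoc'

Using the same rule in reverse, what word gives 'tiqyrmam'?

Each letter shifts forward by (position + 7), i.e. 7, 8, 9, … — the shift grows by one for each successive letter.
Undoing it on tiqyrmam: t−7=m, i−8=a, q−9=h, y−10=o, r−11=g, m−12=a, a−13=n, m−14=y.

mahogany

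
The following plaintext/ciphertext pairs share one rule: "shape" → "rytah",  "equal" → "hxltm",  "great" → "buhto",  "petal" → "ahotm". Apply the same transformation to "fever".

ehihu

s(18)→r(17) and h(7)→y(24) fit y≡23x+19 (mod 26); the inverse of 23 mod 26 is 17. This is an affine cipher: with a=0,…,z=25, each position x becomes (23x+19) mod 26.
Applying it to fever: f(5)→23·5+19≡4=e; e(4)→23·4+19≡7=h; v(21)→23·21+19≡8=i; e(4)→23·4+19≡7=h; r(17)→23·17+19≡20=u (all mod 26).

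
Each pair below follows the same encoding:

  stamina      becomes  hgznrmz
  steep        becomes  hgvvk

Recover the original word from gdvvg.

tweet

This is the alphabet-reversal cipher (Atbash): a becomes z, b becomes y, etc.
Reversing it on gdvvg: g↔t, d↔w, v↔e, v↔e, g↔t.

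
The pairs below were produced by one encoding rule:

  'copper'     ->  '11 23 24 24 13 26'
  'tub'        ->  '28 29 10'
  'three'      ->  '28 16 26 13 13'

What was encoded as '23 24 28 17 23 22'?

Each letter is replaced by its alphabet position (a=1..z=26) + 8.
Reversing it on 23 24 28 17 23 22: 23→(23−8)÷1=15=o, 24→(24−8)÷1=16=p, 28→(28−8)÷1=20=t, 17→(17−8)÷1=9=i, 23→(23−8)÷1=15=o, 22→(22−8)÷1=14=n.

option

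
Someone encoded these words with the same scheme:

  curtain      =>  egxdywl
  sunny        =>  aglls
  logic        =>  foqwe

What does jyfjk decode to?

valve

This is an affine cipher: with a=0,…,z=25, each position x becomes (3x+24) mod 26.
Reversing it on jyfjk: j(9)→9·(9−24)≡21=v; y(24)→9·(24−24)≡0=a; f(5)→9·(5−24)≡11=l; j(9)→9·(9−24)≡21=v; k(10)→9·(10−24)≡4=e (all mod 26).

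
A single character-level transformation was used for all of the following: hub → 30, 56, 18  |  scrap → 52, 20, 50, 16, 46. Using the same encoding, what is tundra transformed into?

With a=1..z=26, the number is 2·pos + 14.
Applying it to tundra: t=20→54, u=21→56, n=14→42, d=4→22, r=18→50, a=1→16.

54, 56, 42, 22, 50, 16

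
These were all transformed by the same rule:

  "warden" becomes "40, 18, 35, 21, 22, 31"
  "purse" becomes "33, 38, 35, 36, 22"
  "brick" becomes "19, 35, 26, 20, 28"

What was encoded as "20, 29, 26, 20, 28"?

w is letter #23 and maps to 40: an offset of 17. Each letter is replaced by its alphabet position (a=1..z=26) + 17.
Reversing it on 20, 29, 26, 20, 28: 20→(20−17)÷1=3=c, 29→(29−17)÷1=12=l, 26→(26−17)÷1=9=i, 20→(20−17)÷1=3=c, 28→(28−17)÷1=11=k.

click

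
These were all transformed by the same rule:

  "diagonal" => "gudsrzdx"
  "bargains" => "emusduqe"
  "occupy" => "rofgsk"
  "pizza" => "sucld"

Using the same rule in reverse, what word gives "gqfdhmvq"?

Shifts by position in diagonal: pos 0: d→g (+3), pos 1: i→u (+12), pos 2: a→d (+3), pos 3: g→s (+12) — repeating every 2. It's a Vigenère-style cipher with numeric key [3,12]: position i shifts by key[i mod 2].
Decoding gqfdhmvq: g−3=d, q−12=e, f−3=c, d−12=r, h−3=e, m−12=a, v−3=s, q−12=e.

decrease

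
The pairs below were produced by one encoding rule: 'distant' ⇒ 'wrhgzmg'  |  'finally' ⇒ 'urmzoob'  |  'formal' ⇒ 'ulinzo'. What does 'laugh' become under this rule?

ozfts

Each pair mirrors across the alphabet (d↔w, i↔r, s↔h): positions sum to 25. Each letter is replaced by its mirror in the alphabet: a↔z, b↔y, c↔x, and so on (the Atbash cipher).
On laugh: l↔o, a↔z, u↔f, g↔t, h↔s.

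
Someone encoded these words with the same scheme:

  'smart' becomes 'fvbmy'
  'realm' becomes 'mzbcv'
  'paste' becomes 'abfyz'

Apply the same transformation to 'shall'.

Each letter's alphabet position (a=0..z=25) is mapped through 19·x+1 mod 26 — an affine cipher.
On shall: s(18)→19·18+1≡5=f; h(7)→19·7+1≡4=e; a(0)→19·0+1≡1=b; l(11)→19·11+1≡2=c; l(11)→19·11+1≡2=c (all mod 26).

febcc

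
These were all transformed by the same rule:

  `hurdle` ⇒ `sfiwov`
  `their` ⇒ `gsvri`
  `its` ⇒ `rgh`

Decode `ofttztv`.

Each pair mirrors across the alphabet (h↔s, u↔f, r↔i): positions sum to 25. Each letter is replaced by its mirror in the alphabet: a↔z, b↔y, c↔x, and so on (the Atbash cipher).
Undoing it on ofttztv: o↔l, f↔u, t↔g, t↔g, z↔a, t↔g, v↔e.

luggage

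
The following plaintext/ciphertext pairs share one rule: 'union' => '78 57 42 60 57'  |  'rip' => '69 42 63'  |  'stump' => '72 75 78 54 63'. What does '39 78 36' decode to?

The formula is n = 3×(alphabet index, a=1) + 15.
Undoing it on 39 78 36: 39→(39−15)÷3=8=h, 78→(78−15)÷3=21=u, 36→(36−15)÷3=7=g.

hug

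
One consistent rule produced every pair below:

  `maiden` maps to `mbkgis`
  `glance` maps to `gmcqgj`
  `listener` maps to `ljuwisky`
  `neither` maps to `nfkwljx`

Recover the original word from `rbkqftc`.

rainbow

Each letter shifts forward by its position index (0, 1, 2, …) — the shift grows by one for each successive letter.
Undoing it on rbkqftc: r−0=r, b−1=a, k−2=i, q−3=n, f−4=b, t−5=o, c−6=w.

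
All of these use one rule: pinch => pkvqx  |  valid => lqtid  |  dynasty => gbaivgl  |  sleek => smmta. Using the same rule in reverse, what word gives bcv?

nut

Read the word backwards and shift each letter +8.
Decoding bcv: shift back: b−8=t, c−8=u, v−8=n → tun; then reverse → nut.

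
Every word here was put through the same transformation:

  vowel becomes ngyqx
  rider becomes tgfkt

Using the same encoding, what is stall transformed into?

Two steps: reverse the string, then apply a Caesar shift of +2.
For stall: reverse → llats; then shift: l+2=n, l+2=n, a+2=c, t+2=v, s+2=u.

nncvu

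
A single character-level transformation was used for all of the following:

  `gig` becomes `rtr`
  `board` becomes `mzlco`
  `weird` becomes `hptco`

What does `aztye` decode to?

point

Compare letters: g→r is +11, i→t is +11, g→r is +11 — a constant shift. Each letter is shifted forward by 11 in the alphabet (a Caesar shift of +11).
Undoing it on aztye: a−11=p, z−11=o, t−11=i, y−11=n, e−11=t.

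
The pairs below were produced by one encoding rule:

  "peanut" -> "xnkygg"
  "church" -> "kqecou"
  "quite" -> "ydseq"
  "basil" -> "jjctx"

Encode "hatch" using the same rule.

In peanut: p→x is +8, e→n is +9, a→k is +10, n→y is +11 — the shift increases by 1 each position. The shift increases by 1 at each position, starting from +8: 8, 9, 10, ….
Applying it to hatch: h+8=p, a+9=j, t+10=d, c+11=n, h+12=t.

pjdnt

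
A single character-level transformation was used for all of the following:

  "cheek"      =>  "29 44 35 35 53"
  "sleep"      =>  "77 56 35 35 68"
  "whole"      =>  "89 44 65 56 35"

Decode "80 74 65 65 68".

c(#3)→29 and h(#8)→44: differences scale by 3, so n = 3·pos + 20. With a=1..z=26, the number is 3·pos + 20.
Reversing it on 80 74 65 65 68: 80→(80−20)÷3=20=t, 74→(74−20)÷3=18=r, 65→(65−20)÷3=15=o, 65→(65−20)÷3=15=o, 68→(68−20)÷3=16=p.

troop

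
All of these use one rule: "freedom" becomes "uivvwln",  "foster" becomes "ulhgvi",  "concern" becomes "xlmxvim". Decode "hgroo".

still

Each letter is replaced by its mirror in the alphabet: a↔z, b↔y, c↔x, and so on (the Atbash cipher).
Decoding hgroo: h↔s, g↔t, r↔i, o↔l, o↔l.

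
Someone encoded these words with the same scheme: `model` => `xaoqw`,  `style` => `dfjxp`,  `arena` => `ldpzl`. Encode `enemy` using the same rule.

pzpyj

Shifts by position in model: pos 0: m→x (+11), pos 1: o→a (+12), pos 2: d→o (+11), pos 3: e→q (+12) — repeating every 2. A repeating key of period 2 is used — shifts +11, +12 over and over.
Applying it to enemy: e+11=p, n+12=z, e+11=p, m+12=y, y+11=j.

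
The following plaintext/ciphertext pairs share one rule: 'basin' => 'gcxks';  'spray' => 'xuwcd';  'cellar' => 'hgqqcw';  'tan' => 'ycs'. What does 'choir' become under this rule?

hmqkw

The shift depends on letter class: consonant b→g is +5, but vowel a→c is +2. Two shifts are in play — +2 for a/e/i/o/u, +5 for every other letter.
For choir: c(cons)+5=h, h(cons)+5=m, o(vowel)+2=q, i(vowel)+2=k, r(cons)+5=w.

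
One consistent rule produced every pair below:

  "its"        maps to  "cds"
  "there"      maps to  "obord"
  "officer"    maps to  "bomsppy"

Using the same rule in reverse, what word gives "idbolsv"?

liberty

The output letters match the input read backwards, each shifted +10: its reversed is sti. The word is reversed, then every letter is shifted forward by 10.
Reversing it on idbolsv: shift back: i−10=y, d−10=t, b−10=r, o−10=e, l−10=b, s−10=i, v−10=l → ytrebil; then reverse → liberty.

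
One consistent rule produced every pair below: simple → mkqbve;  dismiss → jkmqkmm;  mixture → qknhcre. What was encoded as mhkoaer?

s(18)→m(12) and i(8)→k(10) fit y≡21x+24 (mod 26); the inverse of 21 mod 26 is 5. This is an affine cipher: with a=0,…,z=25, each position x becomes (21x+24) mod 26.
Undoing it on mhkoaer: m(12)→5·(12−24)≡18=s; h(7)→5·(7−24)≡19=t; k(10)→5·(10−24)≡8=i; o(14)→5·(14−24)≡2=c; a(0)→5·(0−24)≡10=k; e(4)→5·(4−24)≡4=e; r(17)→5·(17−24)≡17=r (all mod 26).

sticker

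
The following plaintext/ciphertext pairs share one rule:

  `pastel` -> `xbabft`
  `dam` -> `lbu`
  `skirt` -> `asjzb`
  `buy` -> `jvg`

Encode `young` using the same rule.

gpvvo

The shift depends on letter class: consonant p→x is +8, but vowel a→b is +1. The rule splits by letter class: vowels +1, consonants +8.
For young: y(cons)+8=g, o(vowel)+1=p, u(vowel)+1=v, n(cons)+8=v, g(cons)+8=o.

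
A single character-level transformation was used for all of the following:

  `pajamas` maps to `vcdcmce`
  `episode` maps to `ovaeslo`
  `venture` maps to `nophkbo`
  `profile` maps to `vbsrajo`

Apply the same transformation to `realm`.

Treating letters as 0–25, the rule is x ↦ 3x + 2 (mod 26).
On realm: r(17)→3·17+2≡1=b; e(4)→3·4+2≡14=o; a(0)→3·0+2≡2=c; l(11)→3·11+2≡9=j; m(12)→3·12+2≡12=m (all mod 26).

bocjm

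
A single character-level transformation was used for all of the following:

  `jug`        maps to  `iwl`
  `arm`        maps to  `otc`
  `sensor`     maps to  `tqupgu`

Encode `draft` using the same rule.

vhctf

The output letters match the input read backwards, each shifted +2: jug reversed is guj. Read the word backwards and shift each letter +2.
Applying it to draft: reverse → tfard; then shift: t+2=v, f+2=h, a+2=c, r+2=t, d+2=f.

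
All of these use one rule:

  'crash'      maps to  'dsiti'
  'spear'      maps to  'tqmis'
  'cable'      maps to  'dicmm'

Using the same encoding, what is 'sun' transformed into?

tco

The shift depends on letter class: consonant c→d is +1, but vowel a→i is +8. Two shifts are in play — +8 for a/e/i/o/u, +1 for every other letter.
On sun: s(cons)+1=t, u(vowel)+8=c, n(cons)+1=o.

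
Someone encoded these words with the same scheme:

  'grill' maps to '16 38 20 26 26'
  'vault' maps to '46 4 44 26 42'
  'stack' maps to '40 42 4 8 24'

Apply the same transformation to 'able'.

4 6 26 12

With a=1..z=26, the number is 2·pos + 2.
Applying it to able: a=1→4, b=2→6, l=12→26, e=5→12.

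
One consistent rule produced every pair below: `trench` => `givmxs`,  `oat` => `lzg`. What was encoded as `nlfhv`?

mouse

Each pair mirrors across the alphabet (t↔g, r↔i, e↔v): positions sum to 25. Each letter is replaced by its mirror in the alphabet: a↔z, b↔y, c↔x, and so on (the Atbash cipher).
Reversing it on nlfhv: n↔m, l↔o, f↔u, h↔s, v↔e.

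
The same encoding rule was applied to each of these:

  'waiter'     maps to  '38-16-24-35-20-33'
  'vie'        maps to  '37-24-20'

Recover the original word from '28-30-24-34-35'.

moist

w is letter #23 and maps to 38: an offset of 15. The number is (letter's place in the alphabet, a=1) + 15.
Undoing it on 28-30-24-34-35: 28→(28−15)÷1=13=m, 30→(30−15)÷1=15=o, 24→(24−15)÷1=9=i, 34→(34−15)÷1=19=s, 35→(35−15)÷1=20=t.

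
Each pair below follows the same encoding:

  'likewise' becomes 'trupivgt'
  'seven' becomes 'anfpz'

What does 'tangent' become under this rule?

bjxrqah

In likewise: l→t is +8, i→r is +9, k→u is +10, e→p is +11 — the shift increases by 1 each position. The shift increases by 1 at each position, starting from +8: 8, 9, 10, ….
For tangent: t+8=b, a+9=j, n+10=x, g+11=r, e+12=q, n+13=a, t+14=h.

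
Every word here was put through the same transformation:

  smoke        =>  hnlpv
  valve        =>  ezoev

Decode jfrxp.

quick

Each pair mirrors across the alphabet (s↔h, m↔n, o↔l): positions sum to 25. This is the alphabet-reversal cipher (Atbash): a becomes z, b becomes y, etc.
Decoding jfrxp: j↔q, f↔u, r↔i, x↔c, p↔k.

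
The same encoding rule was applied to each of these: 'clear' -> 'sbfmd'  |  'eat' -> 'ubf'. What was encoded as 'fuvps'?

route

The output letters match the input read backwards, each shifted +1: clear reversed is raelc. Two steps: reverse the string, then apply a Caesar shift of +1.
Decoding fuvps: shift back: f−1=e, u−1=t, v−1=u, p−1=o, s−1=r → etuor; then reverse → route.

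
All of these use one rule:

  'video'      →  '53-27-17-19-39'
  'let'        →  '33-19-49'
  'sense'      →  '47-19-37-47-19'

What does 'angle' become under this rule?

11-37-23-33-19

With a=1..z=26, the number is 2·pos + 9.
For angle: a=1→11, n=14→37, g=7→23, l=12→33, e=5→19.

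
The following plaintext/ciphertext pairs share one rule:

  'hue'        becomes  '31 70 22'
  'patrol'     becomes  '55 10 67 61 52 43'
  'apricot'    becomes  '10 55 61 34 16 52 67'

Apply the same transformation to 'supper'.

Each letter becomes 3×(its alphabet position, a=1..z=26) + 7.
On supper: s=19→64, u=21→70, p=16→55, p=16→55, e=5→22, r=18→61.

64 70 55 55 22 61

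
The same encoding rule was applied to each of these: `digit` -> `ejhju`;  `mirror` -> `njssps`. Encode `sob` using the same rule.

It's a constant shift of +1 (ROT1).
Applying it to sob: s+1=t, o+1=p, b+1=c.

tpc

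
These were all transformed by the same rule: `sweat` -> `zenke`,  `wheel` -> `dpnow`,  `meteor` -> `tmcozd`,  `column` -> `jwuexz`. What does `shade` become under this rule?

In sweat: s→z is +7, w→e is +8, e→n is +9, a→k is +10 — the shift increases by 1 each position. Each letter shifts forward by (position + 7), i.e. 7, 8, 9, … — the shift grows by one for each successive letter.
For shade: s+7=z, h+8=p, a+9=j, d+10=n, e+11=p.

zpjnp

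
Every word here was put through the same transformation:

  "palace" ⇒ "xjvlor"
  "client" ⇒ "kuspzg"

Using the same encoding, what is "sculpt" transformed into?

In palace: p→x is +8, a→j is +9, l→v is +10, a→l is +11 — the shift increases by 1 each position. Letter i (0-indexed) is shifted by i+8, so successive shifts are 8, 9, 10, ….
For sculpt: s+8=a, c+9=l, u+10=e, l+11=w, p+12=b, t+13=g.

alewbg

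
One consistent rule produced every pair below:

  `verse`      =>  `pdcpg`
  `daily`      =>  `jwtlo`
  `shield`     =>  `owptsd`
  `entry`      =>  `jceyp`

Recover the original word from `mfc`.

Two steps: reverse the string, then apply a Caesar shift of +11.
Reversing it on mfc: shift back: m−11=b, f−11=u, c−11=r → bur; then reverse → rub.

rub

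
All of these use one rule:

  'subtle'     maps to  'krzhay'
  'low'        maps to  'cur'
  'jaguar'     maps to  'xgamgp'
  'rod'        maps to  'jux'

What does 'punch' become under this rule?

nitav

The output letters match the input read backwards, each shifted +6: subtle reversed is eltbus. Read the word backwards and shift each letter +6.
On punch: reverse → hcnup; then shift: h+6=n, c+6=i, n+6=t, u+6=a, p+6=v.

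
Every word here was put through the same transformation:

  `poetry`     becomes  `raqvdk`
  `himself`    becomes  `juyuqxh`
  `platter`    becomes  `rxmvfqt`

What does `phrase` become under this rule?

rtdceq

The shifts repeat in a cycle of length 3: positions 0,1,… shift by +2, +12, +12, then the pattern repeats.
On phrase: p+2=r, h+12=t, r+12=d, a+2=c, s+12=e, e+12=q.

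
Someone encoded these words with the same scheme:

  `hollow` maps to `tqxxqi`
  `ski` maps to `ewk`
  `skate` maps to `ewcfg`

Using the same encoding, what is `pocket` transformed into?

bqowgf

The shift depends on letter class: consonant h→t is +12, but vowel o→q is +2. The rule splits by letter class: vowels +2, consonants +12.
For pocket: p(cons)+12=b, o(vowel)+2=q, c(cons)+12=o, k(cons)+12=w, e(vowel)+2=g, t(cons)+12=f.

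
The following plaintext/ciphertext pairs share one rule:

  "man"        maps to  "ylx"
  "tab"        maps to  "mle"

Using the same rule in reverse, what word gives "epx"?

met

The output letters match the input read backwards, each shifted +11: man reversed is nam. Read the word backwards and shift each letter +11.
Reversing it on epx: shift back: e−11=t, p−11=e, x−11=m → tem; then reverse → met.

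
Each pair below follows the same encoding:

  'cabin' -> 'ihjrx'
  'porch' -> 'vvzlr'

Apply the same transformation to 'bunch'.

hbvlr

Each letter shifts forward by (position + 6), i.e. 6, 7, 8, … — the shift grows by one for each successive letter.
Applying it to bunch: b+6=h, u+7=b, n+8=v, c+9=l, h+10=r.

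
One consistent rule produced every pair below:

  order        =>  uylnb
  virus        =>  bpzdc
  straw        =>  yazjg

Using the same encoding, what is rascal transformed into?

xhalkw

In order: o→u is +6, r→y is +7, d→l is +8, e→n is +9 — the shift increases by 1 each position. Each letter shifts forward by (position + 6), i.e. 6, 7, 8, … — the shift grows by one for each successive letter.
For rascal: r+6=x, a+7=h, s+8=a, c+9=l, a+10=k, l+11=w.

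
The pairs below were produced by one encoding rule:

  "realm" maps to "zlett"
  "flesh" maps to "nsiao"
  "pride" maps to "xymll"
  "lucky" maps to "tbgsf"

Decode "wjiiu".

ocean

Shifts by position in realm: pos 0: r→z (+8), pos 1: e→l (+7), pos 2: a→e (+4), pos 3: l→t (+8), pos 4: m→t (+7) — repeating every 3. A repeating key of period 3 is used — shifts +8, +7, +4 over and over.
Decoding wjiiu: w−8=o, j−7=c, i−4=e, i−8=a, u−7=n.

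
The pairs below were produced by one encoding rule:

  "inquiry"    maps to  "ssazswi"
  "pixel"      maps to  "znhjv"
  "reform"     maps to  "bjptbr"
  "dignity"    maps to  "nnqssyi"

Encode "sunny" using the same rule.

A repeating key of period 2 is used — shifts +10, +5 over and over.
For sunny: s+10=c, u+5=z, n+10=x, n+5=s, y+10=i.

czxsi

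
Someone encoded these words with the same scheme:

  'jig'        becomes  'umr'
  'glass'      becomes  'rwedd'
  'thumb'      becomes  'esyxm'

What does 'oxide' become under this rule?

The shift depends on letter class: consonant j→u is +11, but vowel i→m is +4. Two shifts are in play — +4 for a/e/i/o/u, +11 for every other letter.
For oxide: o(vowel)+4=s, x(cons)+11=i, i(vowel)+4=m, d(cons)+11=o, e(vowel)+4=i.

simoi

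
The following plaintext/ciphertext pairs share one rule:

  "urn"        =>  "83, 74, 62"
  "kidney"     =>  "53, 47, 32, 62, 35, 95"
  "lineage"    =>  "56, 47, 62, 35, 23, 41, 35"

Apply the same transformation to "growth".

41, 74, 65, 89, 80, 44

Each letter becomes 3×(its alphabet position, a=1..z=26) + 20.
For growth: g=7→41, r=18→74, o=15→65, w=23→89, t=20→80, h=8→44.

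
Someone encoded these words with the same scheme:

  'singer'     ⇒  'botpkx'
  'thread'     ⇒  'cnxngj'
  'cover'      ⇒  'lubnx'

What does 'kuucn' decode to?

A repeating key of period 3 is used — shifts +9, +6, +6 over and over.
Decoding kuucn: k−9=b, u−6=o, u−6=o, c−9=t, n−6=h.

booth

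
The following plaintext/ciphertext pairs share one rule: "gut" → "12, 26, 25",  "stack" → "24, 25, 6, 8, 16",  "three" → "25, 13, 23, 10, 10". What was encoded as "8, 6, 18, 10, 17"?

g is letter #7 and maps to 12: an offset of 5. Each letter is replaced by its alphabet position (a=1..z=26) + 5.
Undoing it on 8, 6, 18, 10, 17: 8→(8−5)÷1=3=c, 6→(6−5)÷1=1=a, 18→(18−5)÷1=13=m, 10→(10−5)÷1=5=e, 17→(17−5)÷1=12=l.

camel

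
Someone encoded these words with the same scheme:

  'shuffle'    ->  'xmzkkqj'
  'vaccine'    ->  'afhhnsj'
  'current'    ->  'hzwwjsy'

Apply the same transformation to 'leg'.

Compare letters: s→x is +5, h→m is +5, u→z is +5 — a constant shift. This is a Caesar cipher with shift 5.
Applying it to leg: l+5=q, e+5=j, g+5=l.

qjl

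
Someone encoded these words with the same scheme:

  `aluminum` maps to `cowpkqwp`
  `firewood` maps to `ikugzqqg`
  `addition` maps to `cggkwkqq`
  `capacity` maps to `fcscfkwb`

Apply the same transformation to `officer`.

qiikfgu

The rule splits by letter class: vowels +2, consonants +3.
For officer: o(vowel)+2=q, f(cons)+3=i, f(cons)+3=i, i(vowel)+2=k, c(cons)+3=f, e(vowel)+2=g, r(cons)+3=u.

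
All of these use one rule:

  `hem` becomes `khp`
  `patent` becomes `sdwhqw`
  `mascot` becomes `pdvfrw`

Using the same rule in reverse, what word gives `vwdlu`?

stair

This is a Caesar cipher with shift 3.
Decoding vwdlu: v−3=s, w−3=t, d−3=a, l−3=i, u−3=r.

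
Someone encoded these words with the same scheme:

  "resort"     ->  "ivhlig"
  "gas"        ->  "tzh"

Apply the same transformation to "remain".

Each pair mirrors across the alphabet (r↔i, e↔v, s↔h): positions sum to 25. Letters are reflected about the middle of the alphabet (position → 25−position): Atbash.
On remain: r↔i, e↔v, m↔n, a↔z, i↔r, n↔m.

ivnzrm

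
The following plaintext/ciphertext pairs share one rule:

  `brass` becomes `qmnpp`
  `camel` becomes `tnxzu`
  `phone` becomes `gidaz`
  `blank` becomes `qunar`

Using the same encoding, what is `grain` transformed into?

b(1)→q(16) and r(17)→m(12) fit y≡3x+13 (mod 26); the inverse of 3 mod 26 is 9. Each letter's alphabet position (a=0..z=25) is mapped through 3·x+13 mod 26 — an affine cipher.
Applying it to grain: g(6)→3·6+13≡5=f; r(17)→3·17+13≡12=m; a(0)→3·0+13≡13=n; i(8)→3·8+13≡11=l; n(13)→3·13+13≡0=a (all mod 26).

fmnla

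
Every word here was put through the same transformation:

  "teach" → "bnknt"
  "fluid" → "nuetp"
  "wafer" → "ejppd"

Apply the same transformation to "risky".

zrcvk

Each letter shifts forward by (position + 8), i.e. 8, 9, 10, … — the shift grows by one for each successive letter.
On risky: r+8=z, i+9=r, s+10=c, k+11=v, y+12=k.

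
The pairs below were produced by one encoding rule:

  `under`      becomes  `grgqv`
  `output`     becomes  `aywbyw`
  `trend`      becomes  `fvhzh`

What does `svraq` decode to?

Shifts by position in under: pos 0: u→g (+12), pos 1: n→r (+4), pos 2: d→g (+3), pos 3: e→q (+12), pos 4: r→v (+4) — repeating every 3. A repeating key of period 3 is used — shifts +12, +4, +3 over and over.
Reversing it on svraq: s−12=g, v−4=r, r−3=o, a−12=o, q−4=m.

groom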